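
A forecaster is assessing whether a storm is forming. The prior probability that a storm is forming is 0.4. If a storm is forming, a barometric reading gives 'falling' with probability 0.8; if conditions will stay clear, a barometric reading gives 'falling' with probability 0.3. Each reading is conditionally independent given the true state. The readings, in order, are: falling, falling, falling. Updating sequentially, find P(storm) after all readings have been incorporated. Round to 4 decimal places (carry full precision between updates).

0.9267

After 'falling': P(storm) = 0.8·0.4000 / (0.8·0.4000 + 0.3·0.6000) ≈ 0.6400
After 'falling': P(storm) = 0.8·0.6400 / (0.8·0.6400 + 0.3·0.3600) ≈ 0.8258
After 'falling': P(storm) = 0.8·0.8258 / (0.8·0.8258 + 0.3·0.1742) ≈ 0.9267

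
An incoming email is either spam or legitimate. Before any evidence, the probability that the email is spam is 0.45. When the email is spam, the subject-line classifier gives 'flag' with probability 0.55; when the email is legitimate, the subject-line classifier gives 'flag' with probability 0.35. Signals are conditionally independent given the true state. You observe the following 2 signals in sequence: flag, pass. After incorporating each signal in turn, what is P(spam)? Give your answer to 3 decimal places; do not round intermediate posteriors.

Apply Bayes' rule sequentially, carrying P(spam) forward.
After 'flag': P(spam) = 0.55·0.4500 / (0.55·0.4500 + 0.35·0.5500) ≈ 0.5625
After 'pass': P(spam) = 0.45·0.5625 / (0.45·0.5625 + 0.65·0.4375) ≈ 0.4709

0.471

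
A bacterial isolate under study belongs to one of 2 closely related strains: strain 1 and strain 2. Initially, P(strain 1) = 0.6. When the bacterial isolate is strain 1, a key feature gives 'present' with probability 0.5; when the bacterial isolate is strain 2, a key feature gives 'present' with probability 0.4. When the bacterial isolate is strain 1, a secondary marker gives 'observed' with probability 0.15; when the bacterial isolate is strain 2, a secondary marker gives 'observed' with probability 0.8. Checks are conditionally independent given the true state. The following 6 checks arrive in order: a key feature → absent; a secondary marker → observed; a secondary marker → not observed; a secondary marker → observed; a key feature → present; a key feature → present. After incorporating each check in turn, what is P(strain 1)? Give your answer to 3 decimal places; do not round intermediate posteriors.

Apply Bayes' rule sequentially, carrying P(strain 1) forward.
After a key feature='absent': P(strain 1) = 0.5·0.6000 / (0.5·0.6000 + 0.6·0.4000) ≈ 0.5556
After a secondary marker='observed': P(strain 1) = 0.15·0.5556 / (0.15·0.5556 + 0.8·0.4444) ≈ 0.1899
After a secondary marker='not observed': P(strain 1) = 0.85·0.1899 / (0.85·0.1899 + 0.2·0.8101) ≈ 0.4990
After a secondary marker='observed': P(strain 1) = 0.15·0.4990 / (0.15·0.4990 + 0.8·0.5010) ≈ 0.1574
After a key feature='present': P(strain 1) = 0.5·0.1574 / (0.5·0.1574 + 0.4·0.8426) ≈ 0.1893
After a key feature='present': P(strain 1) = 0.5·0.1893 / (0.5·0.1893 + 0.4·0.8107) ≈ 0.2259

0.226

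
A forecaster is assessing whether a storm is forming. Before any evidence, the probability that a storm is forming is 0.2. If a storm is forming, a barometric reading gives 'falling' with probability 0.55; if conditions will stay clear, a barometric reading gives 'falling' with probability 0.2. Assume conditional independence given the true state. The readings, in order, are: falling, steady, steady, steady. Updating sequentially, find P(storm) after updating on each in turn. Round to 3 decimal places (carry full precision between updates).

After 'falling': P(storm) = 0.55·0.2000 / (0.55·0.2000 + 0.2·0.8000) ≈ 0.4074
After 'steady': P(storm) = 0.45·0.4074 / (0.45·0.4074 + 0.8·0.5926) ≈ 0.2789
After 'steady': P(storm) = 0.45·0.2789 / (0.45·0.2789 + 0.8·0.7211) ≈ 0.1787
After 'steady': P(storm) = 0.45·0.1787 / (0.45·0.1787 + 0.8·0.8213) ≈ 0.1090

0.109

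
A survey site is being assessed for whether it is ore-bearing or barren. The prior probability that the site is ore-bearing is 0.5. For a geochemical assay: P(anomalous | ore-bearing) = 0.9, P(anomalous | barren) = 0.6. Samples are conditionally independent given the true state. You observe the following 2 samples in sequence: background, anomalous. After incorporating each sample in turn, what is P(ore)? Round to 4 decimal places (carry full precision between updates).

Each posterior becomes the prior for the next update.
After 'background': P(ore) = 0.1·0.5000 / (0.1·0.5000 + 0.4·0.5000) ≈ 0.2000
After 'anomalous': P(ore) = 0.9·0.2000 / (0.9·0.2000 + 0.6·0.8000) ≈ 0.2727

0.2727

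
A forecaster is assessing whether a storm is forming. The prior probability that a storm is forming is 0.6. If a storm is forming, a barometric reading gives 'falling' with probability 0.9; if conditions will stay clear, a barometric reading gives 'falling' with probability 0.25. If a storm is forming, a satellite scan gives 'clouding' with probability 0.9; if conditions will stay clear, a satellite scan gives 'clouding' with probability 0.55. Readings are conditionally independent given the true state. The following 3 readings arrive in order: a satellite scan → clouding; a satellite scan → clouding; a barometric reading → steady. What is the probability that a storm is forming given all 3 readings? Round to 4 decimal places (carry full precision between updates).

After a satellite scan='clouding': P(storm) = 0.9·0.6000 / (0.9·0.6000 + 0.55·0.4000) ≈ 0.7105
After a satellite scan='clouding': P(storm) = 0.9·0.7105 / (0.9·0.7105 + 0.55·0.2895) ≈ 0.8007
After a barometric reading='steady': P(storm) = 0.1·0.8007 / (0.1·0.8007 + 0.75·0.1993) ≈ 0.3488

0.3488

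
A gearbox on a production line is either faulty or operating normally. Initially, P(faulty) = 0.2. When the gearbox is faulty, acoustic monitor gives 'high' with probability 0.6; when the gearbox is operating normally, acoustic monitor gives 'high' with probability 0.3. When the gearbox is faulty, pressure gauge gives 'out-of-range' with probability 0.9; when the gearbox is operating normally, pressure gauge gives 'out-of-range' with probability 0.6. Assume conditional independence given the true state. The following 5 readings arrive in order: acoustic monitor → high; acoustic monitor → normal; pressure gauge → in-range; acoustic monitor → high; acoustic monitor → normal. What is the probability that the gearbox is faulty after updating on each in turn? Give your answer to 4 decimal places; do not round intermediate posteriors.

0.0755

After acoustic monitor='high': P(faulty) = 0.6·0.2000 / (0.6·0.2000 + 0.3·0.8000) ≈ 0.3333
After acoustic monitor='normal': P(faulty) = 0.4·0.3333 / (0.4·0.3333 + 0.7·0.6667) ≈ 0.2222
After pressure gauge='in-range': P(faulty) = 0.1·0.2222 / (0.1·0.2222 + 0.4·0.7778) ≈ 0.0667
After acoustic monitor='high': P(faulty) = 0.6·0.0667 / (0.6·0.0667 + 0.3·0.9333) ≈ 0.1250
After acoustic monitor='normal': P(faulty) = 0.4·0.1250 / (0.4·0.1250 + 0.7·0.8750) ≈ 0.0755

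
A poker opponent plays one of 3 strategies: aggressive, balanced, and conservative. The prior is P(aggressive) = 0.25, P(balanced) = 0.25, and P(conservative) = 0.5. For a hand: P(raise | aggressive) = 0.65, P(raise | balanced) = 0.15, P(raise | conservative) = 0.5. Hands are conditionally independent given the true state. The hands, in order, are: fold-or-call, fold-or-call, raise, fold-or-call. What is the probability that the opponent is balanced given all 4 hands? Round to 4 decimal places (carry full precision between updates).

After 'fold-or-call': normaliser = 0.35·0.2500 + 0.85·0.2500 + 0.5·0.5000; P(aggressive) ≈ 0.1591, P(balanced) ≈ 0.3864, P(conservative) ≈ 0.4545
After 'fold-or-call': normaliser = 0.35·0.1591 + 0.85·0.3864 + 0.5·0.4545; P(aggressive) ≈ 0.0911, P(balanced) ≈ 0.5372, P(conservative) ≈ 0.3717
After 'raise': normaliser = 0.65·0.0911 + 0.15·0.5372 + 0.5·0.3717; P(aggressive) ≈ 0.1818, P(balanced) ≈ 0.2474, P(conservative) ≈ 0.5708
After 'fold-or-call': normaliser = 0.35·0.1818 + 0.85·0.2474 + 0.5·0.5708; P(aggressive) ≈ 0.1138, P(balanced) ≈ 0.3760, P(conservative) ≈ 0.5102

0.3760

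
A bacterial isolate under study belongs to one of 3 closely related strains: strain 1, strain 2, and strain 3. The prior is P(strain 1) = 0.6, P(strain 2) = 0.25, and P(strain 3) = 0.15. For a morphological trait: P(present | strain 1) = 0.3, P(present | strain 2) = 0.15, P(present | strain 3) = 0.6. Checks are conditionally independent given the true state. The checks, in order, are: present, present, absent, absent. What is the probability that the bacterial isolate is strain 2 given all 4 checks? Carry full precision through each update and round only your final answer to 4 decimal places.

0.1038

Each posterior becomes the prior for the next update.
After 'present': normaliser = 0.3·0.6000 + 0.15·0.2500 + 0.6·0.1500; P(strain 1) ≈ 0.5854, P(strain 2) ≈ 0.1220, P(strain 3) ≈ 0.2927
After 'present': normaliser = 0.3·0.5854 + 0.15·0.1220 + 0.6·0.2927; P(strain 1) ≈ 0.4752, P(strain 2) ≈ 0.0495, P(strain 3) ≈ 0.4752
After 'absent': normaliser = 0.7·0.4752 + 0.85·0.0495 + 0.4·0.4752; P(strain 1) ≈ 0.5890, P(strain 2) ≈ 0.0745, P(strain 3) ≈ 0.3365
After 'absent': normaliser = 0.7·0.5890 + 0.85·0.0745 + 0.4·0.3365; P(strain 1) ≈ 0.6756, P(strain 2) ≈ 0.1038, P(strain 3) ≈ 0.2206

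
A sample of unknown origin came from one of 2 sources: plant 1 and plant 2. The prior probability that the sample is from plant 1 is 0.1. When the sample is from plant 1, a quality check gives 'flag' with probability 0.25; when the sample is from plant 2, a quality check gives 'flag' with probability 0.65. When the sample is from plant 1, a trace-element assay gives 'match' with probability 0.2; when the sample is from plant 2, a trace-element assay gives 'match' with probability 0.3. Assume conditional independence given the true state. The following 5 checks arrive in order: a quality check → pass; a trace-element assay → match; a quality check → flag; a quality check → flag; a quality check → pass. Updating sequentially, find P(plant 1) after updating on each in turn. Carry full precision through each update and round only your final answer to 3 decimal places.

0.048

After a quality check='pass': P(plant 1) = 0.75·0.1000 / (0.75·0.1000 + 0.35·0.9000) ≈ 0.1923
After a trace-element assay='match': P(plant 1) = 0.2·0.1923 / (0.2·0.1923 + 0.3·0.8077) ≈ 0.1370
After a quality check='flag': P(plant 1) = 0.25·0.1370 / (0.25·0.1370 + 0.65·0.8630) ≈ 0.0575
After a quality check='flag': P(plant 1) = 0.25·0.0575 / (0.25·0.0575 + 0.65·0.9425) ≈ 0.0229
After a quality check='pass': P(plant 1) = 0.75·0.0229 / (0.75·0.0229 + 0.35·0.9771) ≈ 0.0479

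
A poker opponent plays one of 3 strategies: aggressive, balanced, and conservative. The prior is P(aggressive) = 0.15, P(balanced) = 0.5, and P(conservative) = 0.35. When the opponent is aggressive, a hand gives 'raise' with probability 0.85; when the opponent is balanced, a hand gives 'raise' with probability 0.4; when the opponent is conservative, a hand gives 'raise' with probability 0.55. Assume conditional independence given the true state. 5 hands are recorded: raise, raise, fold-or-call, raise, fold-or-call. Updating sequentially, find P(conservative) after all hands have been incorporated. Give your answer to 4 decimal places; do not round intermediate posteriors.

0.4645

After 'raise': normaliser = 0.85·0.1500 + 0.4·0.5000 + 0.55·0.3500; P(aggressive) ≈ 0.2452, P(balanced) ≈ 0.3846, P(conservative) ≈ 0.3702
After 'raise': normaliser = 0.85·0.2452 + 0.4·0.3846 + 0.55·0.3702; P(aggressive) ≈ 0.3683, P(balanced) ≈ 0.2719, P(conservative) ≈ 0.3598
After 'fold-or-call': normaliser = 0.15·0.3683 + 0.6·0.2719 + 0.45·0.3598; P(aggressive) ≈ 0.1453, P(balanced) ≈ 0.4290, P(conservative) ≈ 0.4258
After 'raise': normaliser = 0.85·0.1453 + 0.4·0.4290 + 0.55·0.4258; P(aggressive) ≈ 0.2333, P(balanced) ≈ 0.3242, P(conservative) ≈ 0.4425
After 'fold-or-call': normaliser = 0.15·0.2333 + 0.6·0.3242 + 0.45·0.4425; P(aggressive) ≈ 0.0817, P(balanced) ≈ 0.4538, P(conservative) ≈ 0.4645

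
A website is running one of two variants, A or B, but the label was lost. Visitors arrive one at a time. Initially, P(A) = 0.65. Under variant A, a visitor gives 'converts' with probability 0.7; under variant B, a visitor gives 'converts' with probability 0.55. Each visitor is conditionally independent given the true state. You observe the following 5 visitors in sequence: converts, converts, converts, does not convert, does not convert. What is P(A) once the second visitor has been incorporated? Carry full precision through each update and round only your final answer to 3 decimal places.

Each posterior becomes the prior for the next update.
After 'converts': P(A) = 0.7·0.6500 / (0.7·0.6500 + 0.55·0.3500) ≈ 0.7027
After 'converts': P(A) = 0.7·0.7027 / (0.7·0.7027 + 0.55·0.2973) ≈ 0.7505

0.751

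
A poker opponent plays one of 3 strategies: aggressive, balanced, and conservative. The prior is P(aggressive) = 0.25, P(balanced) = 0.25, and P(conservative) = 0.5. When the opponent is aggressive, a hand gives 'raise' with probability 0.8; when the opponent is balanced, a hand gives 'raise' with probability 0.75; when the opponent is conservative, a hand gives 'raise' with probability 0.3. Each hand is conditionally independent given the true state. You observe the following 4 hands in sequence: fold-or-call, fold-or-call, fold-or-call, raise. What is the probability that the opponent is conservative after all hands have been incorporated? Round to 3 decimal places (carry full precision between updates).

After 'fold-or-call': normaliser = 0.2·0.2500 + 0.25·0.2500 + 0.7·0.5000; P(aggressive) ≈ 0.1081, P(balanced) ≈ 0.1351, P(conservative) ≈ 0.7568
After 'fold-or-call': normaliser = 0.2·0.1081 + 0.25·0.1351 + 0.7·0.7568; P(aggressive) ≈ 0.0370, P(balanced) ≈ 0.0577, P(conservative) ≈ 0.9053
After 'fold-or-call': normaliser = 0.2·0.0370 + 0.25·0.0577 + 0.7·0.9053; P(aggressive) ≈ 0.0113, P(balanced) ≈ 0.0220, P(conservative) ≈ 0.9667
After 'raise': normaliser = 0.8·0.0113 + 0.75·0.0220 + 0.3·0.9667; P(aggressive) ≈ 0.0286, P(balanced) ≈ 0.0523, P(conservative) ≈ 0.9191

0.919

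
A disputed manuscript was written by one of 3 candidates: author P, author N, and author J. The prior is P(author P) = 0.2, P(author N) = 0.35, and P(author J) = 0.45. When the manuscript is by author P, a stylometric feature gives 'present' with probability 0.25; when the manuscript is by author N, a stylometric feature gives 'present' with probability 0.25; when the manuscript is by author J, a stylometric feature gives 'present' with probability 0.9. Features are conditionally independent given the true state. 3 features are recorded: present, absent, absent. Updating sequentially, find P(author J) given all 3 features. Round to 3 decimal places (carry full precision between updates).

Apply Bayes' rule sequentially, carrying P(author J) forward.
After 'present': normaliser = 0.25·0.2000 + 0.25·0.3500 + 0.9·0.4500; P(author P) ≈ 0.0922, P(author N) ≈ 0.1613, P(author J) ≈ 0.7465
After 'absent': normaliser = 0.75·0.0922 + 0.75·0.1613 + 0.1·0.7465; P(author P) ≈ 0.2611, P(author N) ≈ 0.4569, P(author J) ≈ 0.2820
After 'absent': normaliser = 0.75·0.2611 + 0.75·0.4569 + 0.1·0.2820; P(author P) ≈ 0.3455, P(author N) ≈ 0.6047, P(author J) ≈ 0.0498

0.050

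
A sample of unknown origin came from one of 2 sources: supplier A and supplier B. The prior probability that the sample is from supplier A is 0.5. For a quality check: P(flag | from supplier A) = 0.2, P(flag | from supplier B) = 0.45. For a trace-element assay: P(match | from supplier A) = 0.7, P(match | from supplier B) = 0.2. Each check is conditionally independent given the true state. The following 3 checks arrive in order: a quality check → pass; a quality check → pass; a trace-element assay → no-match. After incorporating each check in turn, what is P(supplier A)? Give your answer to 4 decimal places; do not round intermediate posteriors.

0.4424

After a quality check='pass': P(supplier A) = 0.8·0.5000 / (0.8·0.5000 + 0.55·0.5000) ≈ 0.5926
After a quality check='pass': P(supplier A) = 0.8·0.5926 / (0.8·0.5926 + 0.55·0.4074) ≈ 0.6790
After a trace-element assay='no-match': P(supplier A) = 0.3·0.6790 / (0.3·0.6790 + 0.8·0.3210) ≈ 0.4424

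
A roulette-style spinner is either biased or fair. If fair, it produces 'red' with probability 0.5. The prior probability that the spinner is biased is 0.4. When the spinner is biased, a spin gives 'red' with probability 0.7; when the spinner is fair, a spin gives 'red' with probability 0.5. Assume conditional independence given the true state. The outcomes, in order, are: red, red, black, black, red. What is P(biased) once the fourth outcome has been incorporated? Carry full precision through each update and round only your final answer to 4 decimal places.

0.3199

After 'red': P(biased) = 0.7·0.4000 / (0.7·0.4000 + 0.5·0.6000) ≈ 0.4828
After 'red': P(biased) = 0.7·0.4828 / (0.7·0.4828 + 0.5·0.5172) ≈ 0.5665
After 'black': P(biased) = 0.3·0.5665 / (0.3·0.5665 + 0.5·0.4335) ≈ 0.4395
After 'black': P(biased) = 0.3·0.4395 / (0.3·0.4395 + 0.5·0.5605) ≈ 0.3199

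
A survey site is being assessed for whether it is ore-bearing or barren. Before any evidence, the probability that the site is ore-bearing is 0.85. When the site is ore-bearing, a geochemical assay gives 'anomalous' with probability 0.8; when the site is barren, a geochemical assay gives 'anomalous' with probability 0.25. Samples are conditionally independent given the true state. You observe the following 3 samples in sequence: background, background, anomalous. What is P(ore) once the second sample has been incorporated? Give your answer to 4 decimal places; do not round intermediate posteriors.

0.2872

After 'background': P(ore) = 0.2·0.8500 / (0.2·0.8500 + 0.75·0.1500) ≈ 0.6018
After 'background': P(ore) = 0.2·0.6018 / (0.2·0.6018 + 0.75·0.3982) ≈ 0.2872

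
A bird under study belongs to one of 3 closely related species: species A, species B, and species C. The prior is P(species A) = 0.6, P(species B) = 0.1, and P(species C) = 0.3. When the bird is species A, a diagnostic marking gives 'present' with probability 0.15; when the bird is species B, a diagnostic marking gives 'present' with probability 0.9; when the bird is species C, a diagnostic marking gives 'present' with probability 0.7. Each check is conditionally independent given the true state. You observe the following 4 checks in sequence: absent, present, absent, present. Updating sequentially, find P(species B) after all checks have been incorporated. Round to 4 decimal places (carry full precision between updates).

After 'absent': normaliser = 0.85·0.6000 + 0.1·0.1000 + 0.3·0.3000; P(species A) ≈ 0.8361, P(species B) ≈ 0.0164, P(species C) ≈ 0.1475
After 'present': normaliser = 0.15·0.8361 + 0.9·0.0164 + 0.7·0.1475; P(species A) ≈ 0.5152, P(species B) ≈ 0.0606, P(species C) ≈ 0.4242
After 'absent': normaliser = 0.85·0.5152 + 0.1·0.0606 + 0.3·0.4242; P(species A) ≈ 0.7666, P(species B) ≈ 0.0106, P(species C) ≈ 0.2228
After 'present': normaliser = 0.15·0.7666 + 0.9·0.0106 + 0.7·0.2228; P(species A) ≈ 0.4099, P(species B) ≈ 0.0340, P(species C) ≈ 0.5560

0.0340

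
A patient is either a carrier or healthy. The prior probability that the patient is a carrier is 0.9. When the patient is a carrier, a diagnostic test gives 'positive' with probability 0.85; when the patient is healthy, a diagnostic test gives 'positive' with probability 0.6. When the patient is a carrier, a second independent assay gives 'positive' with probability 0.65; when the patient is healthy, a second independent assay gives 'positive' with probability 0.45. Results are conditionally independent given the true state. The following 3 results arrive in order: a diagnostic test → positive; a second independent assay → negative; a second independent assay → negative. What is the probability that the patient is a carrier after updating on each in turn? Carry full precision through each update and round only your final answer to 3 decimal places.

0.838

After a diagnostic test='positive': P(carrier) = 0.85·0.9000 / (0.85·0.9000 + 0.6·0.1000) ≈ 0.9273
After a second independent assay='negative': P(carrier) = 0.35·0.9273 / (0.35·0.9273 + 0.55·0.0727) ≈ 0.8903
After a second independent assay='negative': P(carrier) = 0.35·0.8903 / (0.35·0.8903 + 0.55·0.1097) ≈ 0.8377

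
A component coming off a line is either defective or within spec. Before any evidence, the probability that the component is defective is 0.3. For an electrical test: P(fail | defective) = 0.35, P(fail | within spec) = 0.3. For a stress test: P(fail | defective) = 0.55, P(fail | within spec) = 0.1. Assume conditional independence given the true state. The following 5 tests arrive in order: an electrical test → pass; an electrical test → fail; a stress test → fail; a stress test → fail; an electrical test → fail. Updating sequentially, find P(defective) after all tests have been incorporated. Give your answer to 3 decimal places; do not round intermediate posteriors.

Apply Bayes' rule sequentially, carrying P(defective) forward.
After an electrical test='pass': P(defective) = 0.65·0.3000 / (0.65·0.3000 + 0.7·0.7000) ≈ 0.2847
After an electrical test='fail': P(defective) = 0.35·0.2847 / (0.35·0.2847 + 0.3·0.7153) ≈ 0.3171
After a stress test='fail': P(defective) = 0.55·0.3171 / (0.55·0.3171 + 0.1·0.6829) ≈ 0.7186
After a stress test='fail': P(defective) = 0.55·0.7186 / (0.55·0.7186 + 0.1·0.2814) ≈ 0.9335
After an electrical test='fail': P(defective) = 0.35·0.9335 / (0.35·0.9335 + 0.3·0.0665) ≈ 0.9425

0.942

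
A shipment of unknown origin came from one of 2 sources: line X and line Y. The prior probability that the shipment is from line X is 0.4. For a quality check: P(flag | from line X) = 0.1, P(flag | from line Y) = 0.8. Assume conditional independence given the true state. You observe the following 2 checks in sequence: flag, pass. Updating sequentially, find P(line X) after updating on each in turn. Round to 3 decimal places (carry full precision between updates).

Each posterior becomes the prior for the next update.
After 'flag': P(line X) = 0.1·0.4000 / (0.1·0.4000 + 0.8·0.6000) ≈ 0.0769
After 'pass': P(line X) = 0.9·0.0769 / (0.9·0.0769 + 0.2·0.9231) ≈ 0.2727

0.273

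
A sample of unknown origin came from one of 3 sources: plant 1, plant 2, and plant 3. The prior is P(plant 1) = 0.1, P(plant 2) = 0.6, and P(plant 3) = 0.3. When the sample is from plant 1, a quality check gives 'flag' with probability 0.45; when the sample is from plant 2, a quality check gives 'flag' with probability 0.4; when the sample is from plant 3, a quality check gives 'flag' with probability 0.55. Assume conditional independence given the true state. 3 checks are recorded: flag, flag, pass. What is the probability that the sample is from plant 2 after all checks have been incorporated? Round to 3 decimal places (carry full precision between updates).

0.526

After 'flag': normaliser = 0.45·0.1000 + 0.4·0.6000 + 0.55·0.3000; P(plant 1) ≈ 0.1000, P(plant 2) ≈ 0.5333, P(plant 3) ≈ 0.3667
After 'flag': normaliser = 0.45·0.1000 + 0.4·0.5333 + 0.55·0.3667; P(plant 1) ≈ 0.0978, P(plant 2) ≈ 0.4638, P(plant 3) ≈ 0.4384
After 'pass': normaliser = 0.55·0.0978 + 0.6·0.4638 + 0.45·0.4384; P(plant 1) ≈ 0.1016, P(plant 2) ≈ 0.5257, P(plant 3) ≈ 0.3727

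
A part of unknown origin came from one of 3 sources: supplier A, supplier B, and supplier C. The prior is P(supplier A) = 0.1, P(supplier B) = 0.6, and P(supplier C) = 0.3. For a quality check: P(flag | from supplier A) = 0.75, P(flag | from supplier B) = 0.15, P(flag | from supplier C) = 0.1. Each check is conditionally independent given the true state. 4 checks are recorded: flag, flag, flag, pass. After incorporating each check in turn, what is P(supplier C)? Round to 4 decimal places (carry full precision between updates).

0.0215

Apply Bayes' rule sequentially, carrying P(supplier C) forward.
After 'flag': normaliser = 0.75·0.1000 + 0.15·0.6000 + 0.1·0.3000; P(supplier A) ≈ 0.3846, P(supplier B) ≈ 0.4615, P(supplier C) ≈ 0.1538
After 'flag': normaliser = 0.75·0.3846 + 0.15·0.4615 + 0.1·0.1538; P(supplier A) ≈ 0.7732, P(supplier B) ≈ 0.1856, P(supplier C) ≈ 0.0412
After 'flag': normaliser = 0.75·0.7732 + 0.15·0.1856 + 0.1·0.0412; P(supplier A) ≈ 0.9478, P(supplier B) ≈ 0.0455, P(supplier C) ≈ 0.0067
After 'pass': normaliser = 0.25·0.9478 + 0.85·0.0455 + 0.9·0.0067; P(supplier A) ≈ 0.8412, P(supplier B) ≈ 0.1373, P(supplier C) ≈ 0.0215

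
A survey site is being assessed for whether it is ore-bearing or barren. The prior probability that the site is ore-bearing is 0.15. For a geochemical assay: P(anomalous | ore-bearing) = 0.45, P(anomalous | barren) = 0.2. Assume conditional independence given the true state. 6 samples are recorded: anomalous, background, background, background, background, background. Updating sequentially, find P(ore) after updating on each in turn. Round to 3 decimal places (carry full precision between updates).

0.057

After 'anomalous': P(ore) = 0.45·0.1500 / (0.45·0.1500 + 0.2·0.8500) ≈ 0.2842
After 'background': P(ore) = 0.55·0.2842 / (0.55·0.2842 + 0.8·0.7158) ≈ 0.2144
After 'background': P(ore) = 0.55·0.2144 / (0.55·0.2144 + 0.8·0.7856) ≈ 0.1580
After 'background': P(ore) = 0.55·0.1580 / (0.55·0.1580 + 0.8·0.8420) ≈ 0.1143
After 'background': P(ore) = 0.55·0.1143 / (0.55·0.1143 + 0.8·0.8857) ≈ 0.0815
After 'background': P(ore) = 0.55·0.0815 / (0.55·0.0815 + 0.8·0.9185) ≈ 0.0575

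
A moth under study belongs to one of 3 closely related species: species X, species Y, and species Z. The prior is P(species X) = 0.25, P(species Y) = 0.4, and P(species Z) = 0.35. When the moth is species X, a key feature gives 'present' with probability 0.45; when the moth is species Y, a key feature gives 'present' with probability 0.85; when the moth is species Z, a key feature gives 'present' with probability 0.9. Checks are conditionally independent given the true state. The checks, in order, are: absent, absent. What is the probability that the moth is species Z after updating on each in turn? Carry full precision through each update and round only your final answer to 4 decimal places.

0.0397

After 'absent': normaliser = 0.55·0.2500 + 0.15·0.4000 + 0.1·0.3500; P(species X) ≈ 0.5914, P(species Y) ≈ 0.2581, P(species Z) ≈ 0.1505
After 'absent': normaliser = 0.55·0.5914 + 0.15·0.2581 + 0.1·0.1505; P(species X) ≈ 0.8582, P(species Y) ≈ 0.1021, P(species Z) ≈ 0.0397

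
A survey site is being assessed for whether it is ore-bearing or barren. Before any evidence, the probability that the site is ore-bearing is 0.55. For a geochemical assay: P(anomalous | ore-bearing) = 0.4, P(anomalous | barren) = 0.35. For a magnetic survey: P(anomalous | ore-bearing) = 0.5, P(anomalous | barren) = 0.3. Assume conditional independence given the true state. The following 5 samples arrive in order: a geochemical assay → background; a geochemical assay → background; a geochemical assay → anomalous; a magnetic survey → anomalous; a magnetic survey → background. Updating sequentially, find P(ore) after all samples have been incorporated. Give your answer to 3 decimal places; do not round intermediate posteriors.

After a geochemical assay='background': P(ore) = 0.6·0.5500 / (0.6·0.5500 + 0.65·0.4500) ≈ 0.5301
After a geochemical assay='background': P(ore) = 0.6·0.5301 / (0.6·0.5301 + 0.65·0.4699) ≈ 0.5101
After a geochemical assay='anomalous': P(ore) = 0.4·0.5101 / (0.4·0.5101 + 0.35·0.4899) ≈ 0.5434
After a magnetic survey='anomalous': P(ore) = 0.5·0.5434 / (0.5·0.5434 + 0.3·0.4566) ≈ 0.6648
After a magnetic survey='background': P(ore) = 0.5·0.6648 / (0.5·0.6648 + 0.7·0.3352) ≈ 0.5862

0.586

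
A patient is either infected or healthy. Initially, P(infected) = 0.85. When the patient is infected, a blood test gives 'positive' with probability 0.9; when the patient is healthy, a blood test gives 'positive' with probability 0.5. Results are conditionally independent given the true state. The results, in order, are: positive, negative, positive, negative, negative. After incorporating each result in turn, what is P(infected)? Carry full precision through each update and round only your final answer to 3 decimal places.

0.128

Apply Bayes' rule sequentially, carrying P(infected) forward.
After 'positive': P(infected) = 0.9·0.8500 / (0.9·0.8500 + 0.5·0.1500) ≈ 0.9107
After 'negative': P(infected) = 0.1·0.9107 / (0.1·0.9107 + 0.5·0.0893) ≈ 0.6711
After 'positive': P(infected) = 0.9·0.6711 / (0.9·0.6711 + 0.5·0.3289) ≈ 0.7860
After 'negative': P(infected) = 0.1·0.7860 / (0.1·0.7860 + 0.5·0.2140) ≈ 0.4234
After 'negative': P(infected) = 0.1·0.4234 / (0.1·0.4234 + 0.5·0.5766) ≈ 0.1281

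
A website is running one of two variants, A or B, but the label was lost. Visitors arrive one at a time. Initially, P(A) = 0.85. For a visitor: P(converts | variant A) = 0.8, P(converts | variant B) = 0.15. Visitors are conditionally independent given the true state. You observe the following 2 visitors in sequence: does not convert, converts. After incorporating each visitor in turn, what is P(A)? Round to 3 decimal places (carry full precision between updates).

After 'does not convert': P(A) = 0.2·0.8500 / (0.2·0.8500 + 0.85·0.1500) ≈ 0.5714
After 'converts': P(A) = 0.8·0.5714 / (0.8·0.5714 + 0.15·0.4286) ≈ 0.8767

0.877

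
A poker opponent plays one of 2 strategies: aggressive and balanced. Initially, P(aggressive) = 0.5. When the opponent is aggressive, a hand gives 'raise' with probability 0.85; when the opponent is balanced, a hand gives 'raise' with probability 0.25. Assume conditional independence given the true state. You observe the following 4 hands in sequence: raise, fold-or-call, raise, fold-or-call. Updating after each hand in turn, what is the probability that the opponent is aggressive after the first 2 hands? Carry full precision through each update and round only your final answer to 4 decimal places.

Each posterior becomes the prior for the next update.
After 'raise': P(aggressive) = 0.85·0.5000 / (0.85·0.5000 + 0.25·0.5000) ≈ 0.7727
After 'fold-or-call': P(aggressive) = 0.15·0.7727 / (0.15·0.7727 + 0.75·0.2273) ≈ 0.4048

0.4048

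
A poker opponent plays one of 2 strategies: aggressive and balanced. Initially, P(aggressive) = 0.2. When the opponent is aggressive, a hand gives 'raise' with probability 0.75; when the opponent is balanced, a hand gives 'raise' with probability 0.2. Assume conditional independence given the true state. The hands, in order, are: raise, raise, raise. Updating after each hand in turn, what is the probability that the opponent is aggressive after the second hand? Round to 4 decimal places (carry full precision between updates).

0.7785

After 'raise': P(aggressive) = 0.75·0.2000 / (0.75·0.2000 + 0.2·0.8000) ≈ 0.4839
After 'raise': P(aggressive) = 0.75·0.4839 / (0.75·0.4839 + 0.2·0.5161) ≈ 0.7785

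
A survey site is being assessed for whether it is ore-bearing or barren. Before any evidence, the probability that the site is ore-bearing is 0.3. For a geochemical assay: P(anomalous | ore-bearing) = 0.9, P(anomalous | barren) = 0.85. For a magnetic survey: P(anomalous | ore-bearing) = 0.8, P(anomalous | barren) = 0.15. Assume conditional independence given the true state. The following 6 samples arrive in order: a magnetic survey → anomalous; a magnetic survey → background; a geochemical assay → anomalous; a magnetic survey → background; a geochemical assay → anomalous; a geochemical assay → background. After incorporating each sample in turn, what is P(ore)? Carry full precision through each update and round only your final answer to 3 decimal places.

0.086

Apply Bayes' rule sequentially, carrying P(ore) forward.
After a magnetic survey='anomalous': P(ore) = 0.8·0.3000 / (0.8·0.3000 + 0.15·0.7000) ≈ 0.6957
After a magnetic survey='background': P(ore) = 0.2·0.6957 / (0.2·0.6957 + 0.85·0.3043) ≈ 0.3497
After a geochemical assay='anomalous': P(ore) = 0.9·0.3497 / (0.9·0.3497 + 0.85·0.6503) ≈ 0.3628
After a magnetic survey='background': P(ore) = 0.2·0.3628 / (0.2·0.3628 + 0.85·0.6372) ≈ 0.1182
After a geochemical assay='anomalous': P(ore) = 0.9·0.1182 / (0.9·0.1182 + 0.85·0.8818) ≈ 0.1242
After a geochemical assay='background': P(ore) = 0.1·0.1242 / (0.1·0.1242 + 0.15·0.8758) ≈ 0.0864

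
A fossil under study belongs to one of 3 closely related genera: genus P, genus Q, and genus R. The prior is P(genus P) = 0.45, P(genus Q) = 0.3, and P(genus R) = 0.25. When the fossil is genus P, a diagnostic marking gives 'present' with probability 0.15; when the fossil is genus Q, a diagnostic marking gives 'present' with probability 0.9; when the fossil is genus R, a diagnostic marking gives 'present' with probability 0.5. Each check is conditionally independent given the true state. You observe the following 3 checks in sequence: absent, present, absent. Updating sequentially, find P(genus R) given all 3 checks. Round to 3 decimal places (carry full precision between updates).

0.378

After 'absent': normaliser = 0.85·0.4500 + 0.1·0.3000 + 0.5·0.2500; P(genus P) ≈ 0.7116, P(genus Q) ≈ 0.0558, P(genus R) ≈ 0.2326
After 'present': normaliser = 0.15·0.7116 + 0.9·0.0558 + 0.5·0.2326; P(genus P) ≈ 0.3906, P(genus Q) ≈ 0.1838, P(genus R) ≈ 0.4255
After 'absent': normaliser = 0.85·0.3906 + 0.1·0.1838 + 0.5·0.4255; P(genus P) ≈ 0.5896, P(genus Q) ≈ 0.0326, P(genus R) ≈ 0.3778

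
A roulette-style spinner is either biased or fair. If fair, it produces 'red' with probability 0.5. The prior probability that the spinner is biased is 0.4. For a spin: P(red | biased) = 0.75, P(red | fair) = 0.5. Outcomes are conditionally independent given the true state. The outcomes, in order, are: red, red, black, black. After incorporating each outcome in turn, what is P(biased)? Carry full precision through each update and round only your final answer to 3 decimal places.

0.273

After 'red': P(biased) = 0.75·0.4000 / (0.75·0.4000 + 0.5·0.6000) ≈ 0.5000
After 'red': P(biased) = 0.75·0.5000 / (0.75·0.5000 + 0.5·0.5000) ≈ 0.6000
After 'black': P(biased) = 0.25·0.6000 / (0.25·0.6000 + 0.5·0.4000) ≈ 0.4286
After 'black': P(biased) = 0.25·0.4286 / (0.25·0.4286 + 0.5·0.5714) ≈ 0.2727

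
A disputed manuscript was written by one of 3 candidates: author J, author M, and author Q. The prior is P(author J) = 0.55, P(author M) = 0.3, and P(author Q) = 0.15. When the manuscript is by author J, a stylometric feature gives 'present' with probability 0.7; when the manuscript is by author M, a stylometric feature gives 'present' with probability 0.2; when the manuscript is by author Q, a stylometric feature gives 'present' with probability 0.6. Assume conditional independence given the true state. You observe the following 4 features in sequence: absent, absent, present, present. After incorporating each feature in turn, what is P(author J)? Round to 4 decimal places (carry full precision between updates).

After 'absent': normaliser = 0.3·0.5500 + 0.8·0.3000 + 0.4·0.1500; P(author J) ≈ 0.3548, P(author M) ≈ 0.5161, P(author Q) ≈ 0.1290
After 'absent': normaliser = 0.3·0.3548 + 0.8·0.5161 + 0.4·0.1290; P(author J) ≈ 0.1864, P(author M) ≈ 0.7232, P(author Q) ≈ 0.0904
After 'present': normaliser = 0.7·0.1864 + 0.2·0.7232 + 0.6·0.0904; P(author J) ≈ 0.3962, P(author M) ≈ 0.4391, P(author Q) ≈ 0.1647
After 'present': normaliser = 0.7·0.3962 + 0.2·0.4391 + 0.6·0.1647; P(author J) ≈ 0.5978, P(author M) ≈ 0.1893, P(author Q) ≈ 0.2129

0.5978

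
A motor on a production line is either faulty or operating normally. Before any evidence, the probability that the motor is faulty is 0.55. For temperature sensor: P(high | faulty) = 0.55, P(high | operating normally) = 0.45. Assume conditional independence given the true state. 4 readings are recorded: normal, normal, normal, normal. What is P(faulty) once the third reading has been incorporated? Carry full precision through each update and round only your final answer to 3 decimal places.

0.401

Each posterior becomes the prior for the next update.
After 'normal': P(faulty) = 0.45·0.5500 / (0.45·0.5500 + 0.55·0.4500) ≈ 0.5000
After 'normal': P(faulty) = 0.45·0.5000 / (0.45·0.5000 + 0.55·0.5000) ≈ 0.4500
After 'normal': P(faulty) = 0.45·0.4500 / (0.45·0.4500 + 0.55·0.5500) ≈ 0.4010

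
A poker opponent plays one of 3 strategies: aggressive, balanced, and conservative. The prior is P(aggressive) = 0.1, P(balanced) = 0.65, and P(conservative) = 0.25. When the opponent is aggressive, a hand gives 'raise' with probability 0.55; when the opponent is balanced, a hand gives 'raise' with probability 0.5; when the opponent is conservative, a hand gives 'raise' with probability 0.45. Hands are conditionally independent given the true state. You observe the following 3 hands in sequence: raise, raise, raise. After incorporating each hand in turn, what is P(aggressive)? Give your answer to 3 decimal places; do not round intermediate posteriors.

0.138

After 'raise': normaliser = 0.55·0.1000 + 0.5·0.6500 + 0.45·0.2500; P(aggressive) ≈ 0.1117, P(balanced) ≈ 0.6599, P(conservative) ≈ 0.2284
After 'raise': normaliser = 0.55·0.1117 + 0.5·0.6599 + 0.45·0.2284; P(aggressive) ≈ 0.1243, P(balanced) ≈ 0.6677, P(conservative) ≈ 0.2080
After 'raise': normaliser = 0.55·0.1243 + 0.5·0.6677 + 0.45·0.2080; P(aggressive) ≈ 0.1379, P(balanced) ≈ 0.6733, P(conservative) ≈ 0.1888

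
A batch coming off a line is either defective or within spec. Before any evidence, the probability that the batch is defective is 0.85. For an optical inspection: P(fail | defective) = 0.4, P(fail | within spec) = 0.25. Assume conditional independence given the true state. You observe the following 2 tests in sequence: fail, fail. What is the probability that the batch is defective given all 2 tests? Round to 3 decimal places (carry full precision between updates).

Each posterior becomes the prior for the next update.
After 'fail': P(defective) = 0.4·0.8500 / (0.4·0.8500 + 0.25·0.1500) ≈ 0.9007
After 'fail': P(defective) = 0.4·0.9007 / (0.4·0.9007 + 0.25·0.0993) ≈ 0.9355

0.936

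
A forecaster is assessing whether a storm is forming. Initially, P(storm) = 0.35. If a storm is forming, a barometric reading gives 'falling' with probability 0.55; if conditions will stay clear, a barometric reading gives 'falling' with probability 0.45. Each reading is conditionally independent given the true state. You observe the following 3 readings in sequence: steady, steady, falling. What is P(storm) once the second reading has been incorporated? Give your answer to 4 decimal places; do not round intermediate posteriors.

After 'steady': P(storm) = 0.45·0.3500 / (0.45·0.3500 + 0.55·0.6500) ≈ 0.3058
After 'steady': P(storm) = 0.45·0.3058 / (0.45·0.3058 + 0.55·0.6942) ≈ 0.2650

0.2650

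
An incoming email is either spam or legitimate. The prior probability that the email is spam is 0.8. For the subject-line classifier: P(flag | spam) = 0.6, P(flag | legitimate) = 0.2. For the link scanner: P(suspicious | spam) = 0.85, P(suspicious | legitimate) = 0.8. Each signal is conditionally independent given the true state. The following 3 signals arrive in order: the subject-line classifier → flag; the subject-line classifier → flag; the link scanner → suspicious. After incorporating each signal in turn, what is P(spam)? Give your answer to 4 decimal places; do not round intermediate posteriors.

0.9745

After the subject-line classifier='flag': P(spam) = 0.6·0.8000 / (0.6·0.8000 + 0.2·0.2000) ≈ 0.9231
After the subject-line classifier='flag': P(spam) = 0.6·0.9231 / (0.6·0.9231 + 0.2·0.0769) ≈ 0.9730
After the link scanner='suspicious': P(spam) = 0.85·0.9730 / (0.85·0.9730 + 0.8·0.0270) ≈ 0.9745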